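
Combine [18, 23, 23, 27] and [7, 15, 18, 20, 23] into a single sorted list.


List A: [18, 23, 23, 27]
List B: [7, 15, 18, 20, 23]
Repeatedly compare the front elements and take the smaller:
  18 vs 7 -> take 7
  18 vs 15 -> take 15
  18 vs 18 -> take 18
  23 vs 18 -> take 18
  23 vs 20 -> take 20
  23 vs 23 -> take 23
  23 vs 23 -> take 23
  27 vs 23 -> take 23
  B is exhausted; append the rest of A: [27]
Final answer: [7, 15, 18, 18, 20, 23, 23, 23, 27]


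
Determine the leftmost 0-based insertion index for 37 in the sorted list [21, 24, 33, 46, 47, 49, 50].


List is sorted: [21, 24, 33, 46, 47, 49, 50]
We need the leftmost position where 37 can be inserted, i.e. the first index whose element is >= 37 (or the end of the list if none is).
Binary search with low=0, high=7 (0-based indices):
  low=0, high=7, mid=3: a[3]=46 >= 37, so high = 3
  low=0, high=3, mid=1: a[1]=24 < 37, so low = 2
  low=2, high=3, mid=2: a[2]=33 < 37, so low = 3
Now low = high = 3, so the insertion index is 3.
Final answer: 3


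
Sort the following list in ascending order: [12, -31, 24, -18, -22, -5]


Original list: [12, -31, 24, -18, -22, -5]
Repeatedly take the smallest remaining element:
  Remaining [12, -31, 24, -18, -22, -5] -> smallest is -31
  Remaining [12, 24, -18, -22, -5] -> smallest is -22
  Remaining [12, 24, -18, -5] -> smallest is -18
  Remaining [12, 24, -5] -> smallest is -5
  Remaining [12, 24] -> smallest is 12
  Remaining [24] -> smallest is 24
Collecting the picks in order gives the sorted list.
Final answer: [-31, -22, -18, -5, 12, 24]


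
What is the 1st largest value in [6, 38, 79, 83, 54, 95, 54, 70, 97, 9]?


Sort descending: [97, 95, 83, 79, 70, 54, 54, 38, 9, 6]
The 1st element (1-indexed) is at index 0.
Value = 97
Final answer: 97


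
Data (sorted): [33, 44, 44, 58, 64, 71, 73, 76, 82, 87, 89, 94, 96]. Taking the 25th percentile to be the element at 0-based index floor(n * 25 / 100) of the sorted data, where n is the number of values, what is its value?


The dataset has n = 13 elements.
Index = floor(13 * 25 / 100) = floor(325 / 100) = floor(3.25) = 3
Counting from index 0 in the sorted data, the element at index 3 is 58.
Final answer: 58


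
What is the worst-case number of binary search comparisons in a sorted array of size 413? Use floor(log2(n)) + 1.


Binary search halves the search space each step.
Maximum comparisons = floor(log2(413)) + 1
log2(413) = 8.69
floor(log2(413)) = 8, so 8 + 1 = 9
Final answer: 9


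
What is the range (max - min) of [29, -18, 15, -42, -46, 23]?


Maximum value: 29
Minimum value: -46
Range = 29 - (-46) = 75
Final answer: 75


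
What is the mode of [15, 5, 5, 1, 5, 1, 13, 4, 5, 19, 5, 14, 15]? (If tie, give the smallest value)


Count the frequency of each value:
  1 appears 2 time(s)
  4 appears 1 time(s)
  5 appears 5 time(s)
  13 appears 1 time(s)
  14 appears 1 time(s)
  15 appears 2 time(s)
  19 appears 1 time(s)
Maximum frequency is 5.
Only 5 reaches that frequency, so it is the mode.
Final answer: 5


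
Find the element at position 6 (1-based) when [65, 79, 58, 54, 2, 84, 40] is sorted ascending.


Sort ascending: [2, 40, 54, 58, 65, 79, 84]
The 6th element (1-indexed) is at index 5.
Value = 79
Final answer: 79


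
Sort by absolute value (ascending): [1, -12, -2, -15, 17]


Compute absolute values:
  |1| = 1
  |-12| = 12
  |-2| = 2
  |-15| = 15
  |17| = 17
Absolute values in increasing order: 1 < 2 < 12 < 15 < 17
Listing the original numbers in that order gives the answer.
Final answer: [1, -2, -12, -15, 17]


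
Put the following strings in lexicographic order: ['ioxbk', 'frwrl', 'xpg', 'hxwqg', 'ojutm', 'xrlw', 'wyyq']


Compare strings character by character (the first differing letter decides):
  'frwrl' < 'hxwqg' since 'f' < 'h' at position 1
  'hxwqg' < 'ioxbk' since 'h' < 'i' at position 1
  'ioxbk' < 'ojutm' since 'i' < 'o' at position 1
  'ojutm' < 'wyyq' since 'o' < 'w' at position 1
  'wyyq' < 'xpg' since 'w' < 'x' at position 1
  'xpg' < 'xrlw' since 'p' < 'r' at position 2
Chaining these comparisons gives the alphabetical order.
Final answer: ['frwrl', 'hxwqg', 'ioxbk', 'ojutm', 'wyyq', 'xpg', 'xrlw']


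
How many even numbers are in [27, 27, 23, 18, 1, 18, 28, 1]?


Check each element:
  27 is odd
  27 is odd
  23 is odd
  18 is even
  1 is odd
  18 is even
  28 is even
  1 is odd
Evens: [18, 18, 28]
Count of evens = 3
Final answer: 3


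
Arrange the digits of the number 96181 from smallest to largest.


The number 96181 has digits: 9, 6, 1, 8, 1
Sorted: 1, 1, 6, 8, 9
Joining the sorted digits gives the result.
Final answer: 11689


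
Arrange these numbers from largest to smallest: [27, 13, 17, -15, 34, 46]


Original list: [27, 13, 17, -15, 34, 46]
Repeatedly take the largest remaining element:
  Remaining [27, 13, 17, -15, 34, 46] -> largest is 46
  Remaining [27, 13, 17, -15, 34] -> largest is 34
  Remaining [27, 13, 17, -15] -> largest is 27
  Remaining [13, 17, -15] -> largest is 17
  Remaining [13, -15] -> largest is 13
  Remaining [-15] -> largest is -15
Collecting the picks in order gives the descending list.
Final answer: [46, 34, 27, 17, 13, -15]


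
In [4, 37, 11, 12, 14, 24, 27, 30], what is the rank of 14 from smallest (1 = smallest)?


Sort ascending: [4, 11, 12, 14, 24, 27, 30, 37]
Find 14 in the sorted list.
14 is at position 4 (1-indexed).
Final answer: 4


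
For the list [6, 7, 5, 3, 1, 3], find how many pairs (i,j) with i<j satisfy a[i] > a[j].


For each element, count the later elements that are smaller than it:
  6 (index 0): smaller elements after it = [5, 3, 1, 3] -> 4
  7 (index 1): smaller elements after it = [5, 3, 1, 3] -> 4
  5 (index 2): smaller elements after it = [3, 1, 3] -> 3
  3 (index 3): smaller elements after it = [1] -> 1
  1 (index 4): smaller elements after it = [] -> 0
Total inversions = 4 + 4 + 3 + 1 + 0 = 12
Final answer: 12


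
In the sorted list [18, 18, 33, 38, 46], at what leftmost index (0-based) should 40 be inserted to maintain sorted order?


List is sorted: [18, 18, 33, 38, 46]
We need the leftmost position where 40 can be inserted, i.e. the first index whose element is >= 40 (or the end of the list if none is).
Binary search with low=0, high=5 (0-based indices):
  low=0, high=5, mid=2: a[2]=33 < 40, so low = 3
  low=3, high=5, mid=4: a[4]=46 >= 40, so high = 4
  low=3, high=4, mid=3: a[3]=38 < 40, so low = 4
Now low = high = 4, so the insertion index is 4.
Final answer: 4


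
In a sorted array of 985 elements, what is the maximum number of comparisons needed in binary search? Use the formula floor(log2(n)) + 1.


Binary search halves the search space each step.
Maximum comparisons = floor(log2(985)) + 1
log2(985) = 9.944
floor(log2(985)) = 9, so 9 + 1 = 10
Final answer: 10


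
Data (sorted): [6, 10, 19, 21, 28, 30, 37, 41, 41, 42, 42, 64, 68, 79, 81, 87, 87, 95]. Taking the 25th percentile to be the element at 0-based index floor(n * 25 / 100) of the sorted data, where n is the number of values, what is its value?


The dataset has n = 18 elements.
Index = floor(18 * 25 / 100) = floor(450 / 100) = floor(4.5) = 4
Counting from index 0 in the sorted data, the element at index 4 is 28.
Final answer: 28


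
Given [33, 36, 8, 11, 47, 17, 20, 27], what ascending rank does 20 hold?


Sort ascending: [8, 11, 17, 20, 27, 33, 36, 47]
Find 20 in the sorted list.
20 is at position 4 (1-indexed).
Final answer: 4


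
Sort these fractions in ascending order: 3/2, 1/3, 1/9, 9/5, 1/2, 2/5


Convert to decimal for comparison:
  3/2 = 1.5
  1/3 = 0.3333
  1/9 = 0.1111
  9/5 = 1.8
  1/2 = 0.5
  2/5 = 0.4
Decimals in increasing order: 0.1111 < 0.3333 < 0.4 < 0.5 < 1.5 < 1.8
Writing each back as its fraction gives the sorted order.
Final answer: 1/9, 1/3, 2/5, 1/2, 3/2, 9/5


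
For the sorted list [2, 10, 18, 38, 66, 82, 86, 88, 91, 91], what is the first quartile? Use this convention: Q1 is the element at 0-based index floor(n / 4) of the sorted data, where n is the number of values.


The list has n = 10 elements.
Q1 index = floor(10 / 4) = floor(2.5) = 2
Counting from index 0 in the sorted data, the element at index 2 is 18.
Final answer: 18


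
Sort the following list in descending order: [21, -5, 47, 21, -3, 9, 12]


Original list: [21, -5, 47, 21, -3, 9, 12]
Repeatedly take the largest remaining element:
  Remaining [21, -5, 47, 21, -3, 9, 12] -> largest is 47
  Remaining [21, -5, 21, -3, 9, 12] -> largest is 21
  Remaining [-5, 21, -3, 9, 12] -> largest is 21
  Remaining [-5, -3, 9, 12] -> largest is 12
  Remaining [-5, -3, 9] -> largest is 9
  Remaining [-5, -3] -> largest is -3
  Remaining [-5] -> largest is -5
Collecting the picks in order gives the descending list.
Final answer: [47, 21, 21, 12, 9, -3, -5]


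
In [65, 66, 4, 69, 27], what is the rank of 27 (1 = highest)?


Sort descending: [69, 66, 65, 27, 4]
Find 27 in the sorted list.
27 is at position 4.
Final answer: 4


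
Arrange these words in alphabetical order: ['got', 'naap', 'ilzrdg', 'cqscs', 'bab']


Compare strings character by character (the first differing letter decides):
  'bab' < 'cqscs' since 'b' < 'c' at position 1
  'cqscs' < 'got' since 'c' < 'g' at position 1
  'got' < 'ilzrdg' since 'g' < 'i' at position 1
  'ilzrdg' < 'naap' since 'i' < 'n' at position 1
Chaining these comparisons gives the alphabetical order.
Final answer: ['bab', 'cqscs', 'got', 'ilzrdg', 'naap']


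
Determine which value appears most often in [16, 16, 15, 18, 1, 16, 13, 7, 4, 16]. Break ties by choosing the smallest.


Count the frequency of each value:
  1 appears 1 time(s)
  4 appears 1 time(s)
  7 appears 1 time(s)
  13 appears 1 time(s)
  15 appears 1 time(s)
  16 appears 4 time(s)
  18 appears 1 time(s)
Maximum frequency is 4.
Only 16 reaches that frequency, so it is the mode.
Final answer: 16


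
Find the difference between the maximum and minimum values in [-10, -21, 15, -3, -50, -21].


Maximum value: 15
Minimum value: -50
Range = 15 - (-50) = 65
Final answer: 65


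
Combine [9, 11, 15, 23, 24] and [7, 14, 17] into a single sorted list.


List A: [9, 11, 15, 23, 24]
List B: [7, 14, 17]
Repeatedly compare the front elements and take the smaller:
  9 vs 7 -> take 7
  9 vs 14 -> take 9
  11 vs 14 -> take 11
  15 vs 14 -> take 14
  15 vs 17 -> take 15
  23 vs 17 -> take 17
  B is exhausted; append the rest of A: [23, 24]
Final answer: [7, 9, 11, 14, 15, 17, 23, 24]


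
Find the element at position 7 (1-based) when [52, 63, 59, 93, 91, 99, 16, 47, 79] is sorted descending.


Sort descending: [99, 93, 91, 79, 63, 59, 52, 47, 16]
The 7th element (1-indexed) is at index 6.
Value = 52
Final answer: 52


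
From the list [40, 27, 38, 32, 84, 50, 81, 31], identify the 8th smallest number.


Sort ascending: [27, 31, 32, 38, 40, 50, 81, 84]
The 8th element (1-indexed) is at index 7.
Value = 84
Final answer: 84


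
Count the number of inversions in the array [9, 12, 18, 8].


For each element, count the later elements that are smaller than it:
  9 (index 0): smaller elements after it = [8] -> 1
  12 (index 1): smaller elements after it = [8] -> 1
  18 (index 2): smaller elements after it = [8] -> 1
Total inversions = 1 + 1 + 1 = 3
Final answer: 3


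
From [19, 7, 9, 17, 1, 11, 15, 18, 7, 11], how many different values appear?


List all unique values:
Distinct values: [1, 7, 9, 11, 15, 17, 18, 19]
Count = 8
Final answer: 8


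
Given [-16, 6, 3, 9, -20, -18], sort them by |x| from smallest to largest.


Compute absolute values:
  |-16| = 16
  |6| = 6
  |3| = 3
  |9| = 9
  |-20| = 20
  |-18| = 18
Absolute values in increasing order: 3 < 6 < 9 < 16 < 18 < 20
Listing the original numbers in that order gives the answer.
Final answer: [3, 6, 9, -16, -18, -20]


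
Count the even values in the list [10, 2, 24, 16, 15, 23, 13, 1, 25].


Check each element:
  10 is even
  2 is even
  24 is even
  16 is even
  15 is odd
  23 is odd
  13 is odd
  1 is odd
  25 is odd
Evens: [10, 2, 24, 16]
Count of evens = 4
Final answer: 4


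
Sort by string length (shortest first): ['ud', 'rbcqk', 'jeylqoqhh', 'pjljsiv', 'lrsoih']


Compute lengths:
  'ud' has length 2
  'rbcqk' has length 5
  'jeylqoqhh' has length 9
  'pjljsiv' has length 7
  'lrsoih' has length 6
Lengths in increasing order: 2 < 5 < 6 < 7 < 9
Listing the words in that order gives the answer.
Final answer: ['ud', 'rbcqk', 'lrsoih', 'pjljsiv', 'jeylqoqhh']


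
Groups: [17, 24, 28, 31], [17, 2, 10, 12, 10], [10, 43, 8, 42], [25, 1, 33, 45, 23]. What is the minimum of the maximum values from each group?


Find max of each group:
  Group 1: [17, 24, 28, 31] -> max = 31
  Group 2: [17, 2, 10, 12, 10] -> max = 17
  Group 3: [10, 43, 8, 42] -> max = 43
  Group 4: [25, 1, 33, 45, 23] -> max = 45
Maxes: [31, 17, 43, 45]
Minimum of maxes = 17
Final answer: 17


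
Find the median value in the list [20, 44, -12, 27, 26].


First, sort the list: [-12, 20, 26, 27, 44]
The list has 5 elements (odd count).
The middle index is 2 (0-based), and the element there is 26.
Final answer: 26


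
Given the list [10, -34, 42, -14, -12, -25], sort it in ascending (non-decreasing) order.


Original list: [10, -34, 42, -14, -12, -25]
Repeatedly take the smallest remaining element:
  Remaining [10, -34, 42, -14, -12, -25] -> smallest is -34
  Remaining [10, 42, -14, -12, -25] -> smallest is -25
  Remaining [10, 42, -14, -12] -> smallest is -14
  Remaining [10, 42, -12] -> smallest is -12
  Remaining [10, 42] -> smallest is 10
  Remaining [42] -> smallest is 42
Collecting the picks in order gives the sorted list.
Final answer: [-34, -25, -14, -12, 10, 42]


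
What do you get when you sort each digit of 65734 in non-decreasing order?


The number 65734 has digits: 6, 5, 7, 3, 4
Sorted: 3, 4, 5, 6, 7
Joining the sorted digits gives the result.
Final answer: 34567


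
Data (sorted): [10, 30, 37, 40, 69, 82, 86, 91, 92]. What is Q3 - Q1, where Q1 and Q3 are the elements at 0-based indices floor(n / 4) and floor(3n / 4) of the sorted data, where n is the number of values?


The data has n = 9 elements.
Q1 index = floor(9 / 4) = floor(2.25) = 2; Q3 index = floor(3 * 9 / 4) = floor(6.75) = 6
Q1 = element at index 2 = 37
Q3 = element at index 6 = 86
IQR = 86 - 37 = 49
Final answer: 49


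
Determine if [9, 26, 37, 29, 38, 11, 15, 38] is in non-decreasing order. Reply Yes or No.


Check consecutive pairs:
  9 <= 26? True
  26 <= 37? True
  37 <= 29? False
  29 <= 38? True
  38 <= 11? False
  11 <= 15? True
  15 <= 38? True
2 consecutive pair(s) are out of order, so the list is not sorted.
Final answer: No


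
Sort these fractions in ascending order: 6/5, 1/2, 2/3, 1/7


Convert to decimal for comparison:
  6/5 = 1.2
  1/2 = 0.5
  2/3 = 0.6667
  1/7 = 0.1429
Decimals in increasing order: 0.1429 < 0.5 < 0.6667 < 1.2
Writing each back as its fraction gives the sorted order.
Final answer: 1/7, 1/2, 2/3, 6/5


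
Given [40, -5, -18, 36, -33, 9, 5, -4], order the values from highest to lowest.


Original list: [40, -5, -18, 36, -33, 9, 5, -4]
Repeatedly take the largest remaining element:
  Remaining [40, -5, -18, 36, -33, 9, 5, -4] -> largest is 40
  Remaining [-5, -18, 36, -33, 9, 5, -4] -> largest is 36
  Remaining [-5, -18, -33, 9, 5, -4] -> largest is 9
  Remaining [-5, -18, -33, 5, -4] -> largest is 5
  Remaining [-5, -18, -33, -4] -> largest is -4
  Remaining [-5, -18, -33] -> largest is -5
  Remaining [-18, -33] -> largest is -18
  Remaining [-33] -> largest is -33
Collecting the picks in order gives the descending list.
Final answer: [40, 36, 9, 5, -4, -5, -18, -33]


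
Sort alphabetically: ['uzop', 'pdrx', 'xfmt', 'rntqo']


Compare strings character by character (the first differing letter decides):
  'pdrx' < 'rntqo' since 'p' < 'r' at position 1
  'rntqo' < 'uzop' since 'r' < 'u' at position 1
  'uzop' < 'xfmt' since 'u' < 'x' at position 1
Chaining these comparisons gives the alphabetical order.
Final answer: ['pdrx', 'rntqo', 'uzop', 'xfmt']


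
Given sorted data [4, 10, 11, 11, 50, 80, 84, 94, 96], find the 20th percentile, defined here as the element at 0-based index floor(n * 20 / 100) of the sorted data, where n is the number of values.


The dataset has n = 9 elements.
Index = floor(9 * 20 / 100) = floor(180 / 100) = floor(1.8) = 1
Counting from index 0 in the sorted data, the element at index 1 is 10.
Final answer: 10


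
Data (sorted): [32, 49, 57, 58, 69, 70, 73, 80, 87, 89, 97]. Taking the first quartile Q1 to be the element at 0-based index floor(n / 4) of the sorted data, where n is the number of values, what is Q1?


The list has n = 11 elements.
Q1 index = floor(11 / 4) = floor(2.75) = 2
Counting from index 0 in the sorted data, the element at index 2 is 57.
Final answer: 57


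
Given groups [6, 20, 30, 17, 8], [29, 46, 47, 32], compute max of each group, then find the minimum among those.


Find max of each group:
  Group 1: [6, 20, 30, 17, 8] -> max = 30
  Group 2: [29, 46, 47, 32] -> max = 47
Maxes: [30, 47]
Minimum of maxes = 30
Final answer: 30


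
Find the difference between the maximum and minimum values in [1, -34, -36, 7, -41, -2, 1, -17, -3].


Maximum value: 7
Minimum value: -41
Range = 7 - (-41) = 48
Final answer: 48


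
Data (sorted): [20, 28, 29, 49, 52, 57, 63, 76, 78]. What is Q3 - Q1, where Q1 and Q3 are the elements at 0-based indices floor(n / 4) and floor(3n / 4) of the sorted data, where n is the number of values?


The data has n = 9 elements.
Q1 index = floor(9 / 4) = floor(2.25) = 2; Q3 index = floor(3 * 9 / 4) = floor(6.75) = 6
Q1 = element at index 2 = 29
Q3 = element at index 6 = 63
IQR = 63 - 29 = 34
Final answer: 34


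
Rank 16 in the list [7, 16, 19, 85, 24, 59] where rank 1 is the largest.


Sort descending: [85, 59, 24, 19, 16, 7]
Find 16 in the sorted list.
16 is at position 5.
Final answer: 5


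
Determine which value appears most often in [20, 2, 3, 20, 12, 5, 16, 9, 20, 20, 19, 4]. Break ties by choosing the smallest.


Count the frequency of each value:
  2 appears 1 time(s)
  3 appears 1 time(s)
  4 appears 1 time(s)
  5 appears 1 time(s)
  9 appears 1 time(s)
  12 appears 1 time(s)
  16 appears 1 time(s)
  19 appears 1 time(s)
  20 appears 4 time(s)
Maximum frequency is 4.
Only 20 reaches that frequency, so it is the mode.
Final answer: 20


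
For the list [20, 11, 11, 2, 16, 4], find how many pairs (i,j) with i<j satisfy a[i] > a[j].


For each element, count the later elements that are smaller than it:
  20 (index 0): smaller elements after it = [11, 11, 2, 16, 4] -> 5
  11 (index 1): smaller elements after it = [2, 4] -> 2
  11 (index 2): smaller elements after it = [2, 4] -> 2
  2 (index 3): smaller elements after it = [] -> 0
  16 (index 4): smaller elements after it = [4] -> 1
Total inversions = 5 + 2 + 2 + 0 + 1 = 10
Final answer: 10


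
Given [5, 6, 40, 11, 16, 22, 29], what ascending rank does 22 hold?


Sort ascending: [5, 6, 11, 16, 22, 29, 40]
Find 22 in the sorted list.
22 is at position 5 (1-indexed).
Final answer: 5


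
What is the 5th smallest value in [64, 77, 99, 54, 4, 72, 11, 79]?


Sort ascending: [4, 11, 54, 64, 72, 77, 79, 99]
The 5th element (1-indexed) is at index 4.
Value = 72
Final answer: 72


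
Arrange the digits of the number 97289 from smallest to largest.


The number 97289 has digits: 9, 7, 2, 8, 9
Sorted: 2, 7, 8, 9, 9
Joining the sorted digits gives the result.
Final answer: 27899


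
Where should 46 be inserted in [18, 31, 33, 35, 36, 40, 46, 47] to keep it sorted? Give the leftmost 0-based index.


List is sorted: [18, 31, 33, 35, 36, 40, 46, 47]
We need the leftmost position where 46 can be inserted, i.e. the first index whose element is >= 46 (or the end of the list if none is).
Binary search with low=0, high=8 (0-based indices):
  low=0, high=8, mid=4: a[4]=36 < 46, so low = 5
  low=5, high=8, mid=6: a[6]=46 >= 46, so high = 6
  low=5, high=6, mid=5: a[5]=40 < 46, so low = 6
Now low = high = 6, so the insertion index is 6.
Final answer: 6


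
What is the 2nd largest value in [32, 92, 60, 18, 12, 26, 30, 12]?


Sort descending: [92, 60, 32, 30, 26, 18, 12, 12]
The 2nd element (1-indexed) is at index 1.
Value = 60
Final answer: 60


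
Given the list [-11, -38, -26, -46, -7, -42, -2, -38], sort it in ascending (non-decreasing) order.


Original list: [-11, -38, -26, -46, -7, -42, -2, -38]
Repeatedly take the smallest remaining element:
  Remaining [-11, -38, -26, -46, -7, -42, -2, -38] -> smallest is -46
  Remaining [-11, -38, -26, -7, -42, -2, -38] -> smallest is -42
  Remaining [-11, -38, -26, -7, -2, -38] -> smallest is -38
  Remaining [-11, -26, -7, -2, -38] -> smallest is -38
  Remaining [-11, -26, -7, -2] -> smallest is -26
  Remaining [-11, -7, -2] -> smallest is -11
  Remaining [-7, -2] -> smallest is -7
  Remaining [-2] -> smallest is -2
Collecting the picks in order gives the sorted list.
Final answer: [-46, -42, -38, -38, -26, -11, -7, -2]


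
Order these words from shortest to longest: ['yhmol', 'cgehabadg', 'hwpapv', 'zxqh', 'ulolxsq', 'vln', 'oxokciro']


Compute lengths:
  'yhmol' has length 5
  'cgehabadg' has length 9
  'hwpapv' has length 6
  'zxqh' has length 4
  'ulolxsq' has length 7
  'vln' has length 3
  'oxokciro' has length 8
Lengths in increasing order: 3 < 4 < 5 < 6 < 7 < 8 < 9
Listing the words in that order gives the answer.
Final answer: ['vln', 'zxqh', 'yhmol', 'hwpapv', 'ulolxsq', 'oxokciro', 'cgehabadg']


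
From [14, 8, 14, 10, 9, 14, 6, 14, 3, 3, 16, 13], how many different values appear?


List all unique values:
Distinct values: [3, 6, 8, 9, 10, 13, 14, 16]
Count = 8
Final answer: 8


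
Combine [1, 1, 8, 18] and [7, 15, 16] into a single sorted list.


List A: [1, 1, 8, 18]
List B: [7, 15, 16]
Repeatedly compare the front elements and take the smaller:
  1 vs 7 -> take 1
  1 vs 7 -> take 1
  8 vs 7 -> take 7
  8 vs 15 -> take 8
  18 vs 15 -> take 15
  18 vs 16 -> take 16
  B is exhausted; append the rest of A: [18]
Final answer: [1, 1, 7, 8, 15, 16, 18]


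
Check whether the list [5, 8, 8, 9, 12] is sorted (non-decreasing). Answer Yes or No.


Check consecutive pairs:
  5 <= 8? True
  8 <= 8? True
  8 <= 9? True
  9 <= 12? True
Every consecutive pair is in order, so the list is non-decreasing.
Final answer: Yes


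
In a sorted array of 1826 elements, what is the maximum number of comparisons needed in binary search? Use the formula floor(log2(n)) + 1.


Binary search halves the search space each step.
Maximum comparisons = floor(log2(1826)) + 1
log2(1826) = 10.8345
floor(log2(1826)) = 10, so 10 + 1 = 11
Final answer: 11


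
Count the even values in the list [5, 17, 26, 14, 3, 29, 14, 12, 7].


Check each element:
  5 is odd
  17 is odd
  26 is even
  14 is even
  3 is odd
  29 is odd
  14 is even
  12 is even
  7 is odd
Evens: [26, 14, 14, 12]
Count of evens = 4
Final answer: 4


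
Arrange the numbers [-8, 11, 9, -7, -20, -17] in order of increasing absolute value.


Compute absolute values:
  |-8| = 8
  |11| = 11
  |9| = 9
  |-7| = 7
  |-20| = 20
  |-17| = 17
Absolute values in increasing order: 7 < 8 < 9 < 11 < 17 < 20
Listing the original numbers in that order gives the answer.
Final answer: [-7, -8, 9, 11, -17, -20]


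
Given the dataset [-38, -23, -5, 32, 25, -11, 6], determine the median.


First, sort the list: [-38, -23, -11, -5, 6, 25, 32]
The list has 7 elements (odd count).
The middle index is 3 (0-based), and the element there is -5.
Final answer: -5


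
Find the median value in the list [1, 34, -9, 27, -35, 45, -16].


First, sort the list: [-35, -16, -9, 1, 27, 34, 45]
The list has 7 elements (odd count).
The middle index is 3 (0-based), and the element there is 1.
Final answer: 1


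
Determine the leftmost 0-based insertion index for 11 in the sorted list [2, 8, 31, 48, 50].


List is sorted: [2, 8, 31, 48, 50]
We need the leftmost position where 11 can be inserted, i.e. the first index whose element is >= 11 (or the end of the list if none is).
Binary search with low=0, high=5 (0-based indices):
  low=0, high=5, mid=2: a[2]=31 >= 11, so high = 2
  low=0, high=2, mid=1: a[1]=8 < 11, so low = 2
Now low = high = 2, so the insertion index is 2.
Final answer: 2


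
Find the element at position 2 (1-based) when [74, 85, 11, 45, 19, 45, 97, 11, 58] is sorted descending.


Sort descending: [97, 85, 74, 58, 45, 45, 19, 11, 11]
The 2nd element (1-indexed) is at index 1.
Value = 85
Final answer: 85


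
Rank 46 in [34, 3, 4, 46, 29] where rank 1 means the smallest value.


Sort ascending: [3, 4, 29, 34, 46]
Find 46 in the sorted list.
46 is at position 5 (1-indexed).
Final answer: 5


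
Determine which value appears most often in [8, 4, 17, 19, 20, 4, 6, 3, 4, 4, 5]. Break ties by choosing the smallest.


Count the frequency of each value:
  3 appears 1 time(s)
  4 appears 4 time(s)
  5 appears 1 time(s)
  6 appears 1 time(s)
  8 appears 1 time(s)
  17 appears 1 time(s)
  19 appears 1 time(s)
  20 appears 1 time(s)
Maximum frequency is 4.
Only 4 reaches that frequency, so it is the mode.
Final answer: 4


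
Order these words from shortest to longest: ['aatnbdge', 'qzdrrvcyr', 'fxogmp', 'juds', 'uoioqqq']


Compute lengths:
  'aatnbdge' has length 8
  'qzdrrvcyr' has length 9
  'fxogmp' has length 6
  'juds' has length 4
  'uoioqqq' has length 7
Lengths in increasing order: 4 < 6 < 7 < 8 < 9
Listing the words in that order gives the answer.
Final answer: ['juds', 'fxogmp', 'uoioqqq', 'aatnbdge', 'qzdrrvcyr']


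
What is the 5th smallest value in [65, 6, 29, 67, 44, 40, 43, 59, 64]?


Sort ascending: [6, 29, 40, 43, 44, 59, 64, 65, 67]
The 5th element (1-indexed) is at index 4.
Value = 44
Final answer: 44


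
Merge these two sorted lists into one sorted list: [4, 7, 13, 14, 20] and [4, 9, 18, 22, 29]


List A: [4, 7, 13, 14, 20]
List B: [4, 9, 18, 22, 29]
Repeatedly compare the front elements and take the smaller:
  4 vs 4 -> take 4
  7 vs 4 -> take 4
  7 vs 9 -> take 7
  13 vs 9 -> take 9
  13 vs 18 -> take 13
  14 vs 18 -> take 14
  20 vs 18 -> take 18
  20 vs 22 -> take 20
  A is exhausted; append the rest of B: [22, 29]
Final answer: [4, 4, 7, 9, 13, 14, 18, 20, 22, 29]


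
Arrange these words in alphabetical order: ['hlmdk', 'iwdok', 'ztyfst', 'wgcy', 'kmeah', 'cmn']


Compare strings character by character (the first differing letter decides):
  'cmn' < 'hlmdk' since 'c' < 'h' at position 1
  'hlmdk' < 'iwdok' since 'h' < 'i' at position 1
  'iwdok' < 'kmeah' since 'i' < 'k' at position 1
  'kmeah' < 'wgcy' since 'k' < 'w' at position 1
  'wgcy' < 'ztyfst' since 'w' < 'z' at position 1
Chaining these comparisons gives the alphabetical order.
Final answer: ['cmn', 'hlmdk', 'iwdok', 'kmeah', 'wgcy', 'ztyfst']


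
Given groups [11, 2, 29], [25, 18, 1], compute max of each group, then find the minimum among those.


Find max of each group:
  Group 1: [11, 2, 29] -> max = 29
  Group 2: [25, 18, 1] -> max = 25
Maxes: [29, 25]
Minimum of maxes = 25
Final answer: 25


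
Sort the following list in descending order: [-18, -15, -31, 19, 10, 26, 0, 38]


Original list: [-18, -15, -31, 19, 10, 26, 0, 38]
Repeatedly take the largest remaining element:
  Remaining [-18, -15, -31, 19, 10, 26, 0, 38] -> largest is 38
  Remaining [-18, -15, -31, 19, 10, 26, 0] -> largest is 26
  Remaining [-18, -15, -31, 19, 10, 0] -> largest is 19
  Remaining [-18, -15, -31, 10, 0] -> largest is 10
  Remaining [-18, -15, -31, 0] -> largest is 0
  Remaining [-18, -15, -31] -> largest is -15
  Remaining [-18, -31] -> largest is -18
  Remaining [-31] -> largest is -31
Collecting the picks in order gives the descending list.
Final answer: [38, 26, 19, 10, 0, -15, -18, -31]


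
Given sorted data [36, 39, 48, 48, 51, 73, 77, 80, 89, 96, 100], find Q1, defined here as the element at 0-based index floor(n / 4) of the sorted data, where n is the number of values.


The list has n = 11 elements.
Q1 index = floor(11 / 4) = floor(2.75) = 2
Counting from index 0 in the sorted data, the element at index 2 is 48.
Final answer: 48


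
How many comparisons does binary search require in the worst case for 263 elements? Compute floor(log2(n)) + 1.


Binary search halves the search space each step.
Maximum comparisons = floor(log2(263)) + 1
log2(263) = 8.0389
floor(log2(263)) = 8, so 8 + 1 = 9
Final answer: 9


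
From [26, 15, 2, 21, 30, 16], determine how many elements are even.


Check each element:
  26 is even
  15 is odd
  2 is even
  21 is odd
  30 is even
  16 is even
Evens: [26, 2, 30, 16]
Count of evens = 4
Final answer: 4


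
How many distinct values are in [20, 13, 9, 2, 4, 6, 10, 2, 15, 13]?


List all unique values:
Distinct values: [2, 4, 6, 9, 10, 13, 15, 20]
Count = 8
Final answer: 8


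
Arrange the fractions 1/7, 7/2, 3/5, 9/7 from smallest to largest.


Convert to decimal for comparison:
  1/7 = 0.1429
  7/2 = 3.5
  3/5 = 0.6
  9/7 = 1.2857
Decimals in increasing order: 0.1429 < 0.6 < 1.2857 < 3.5
Writing each back as its fraction gives the sorted order.
Final answer: 1/7, 3/5, 9/7, 7/2


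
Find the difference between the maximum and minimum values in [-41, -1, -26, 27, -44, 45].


Maximum value: 45
Minimum value: -44
Range = 45 - (-44) = 89
Final answer: 89


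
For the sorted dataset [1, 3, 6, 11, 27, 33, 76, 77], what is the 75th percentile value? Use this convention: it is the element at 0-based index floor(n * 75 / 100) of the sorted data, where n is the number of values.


The dataset has n = 8 elements.
Index = floor(8 * 75 / 100) = floor(600 / 100) = floor(6) = 6
Counting from index 0 in the sorted data, the element at index 6 is 76.
Final answer: 76


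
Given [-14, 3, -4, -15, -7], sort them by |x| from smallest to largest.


Compute absolute values:
  |-14| = 14
  |3| = 3
  |-4| = 4
  |-15| = 15
  |-7| = 7
Absolute values in increasing order: 3 < 4 < 7 < 14 < 15
Listing the original numbers in that order gives the answer.
Final answer: [3, -4, -7, -14, -15]


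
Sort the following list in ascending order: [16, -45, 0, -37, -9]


Original list: [16, -45, 0, -37, -9]
Repeatedly take the smallest remaining element:
  Remaining [16, -45, 0, -37, -9] -> smallest is -45
  Remaining [16, 0, -37, -9] -> smallest is -37
  Remaining [16, 0, -9] -> smallest is -9
  Remaining [16, 0] -> smallest is 0
  Remaining [16] -> smallest is 16
Collecting the picks in order gives the sorted list.
Final answer: [-45, -37, -9, 0, 16]


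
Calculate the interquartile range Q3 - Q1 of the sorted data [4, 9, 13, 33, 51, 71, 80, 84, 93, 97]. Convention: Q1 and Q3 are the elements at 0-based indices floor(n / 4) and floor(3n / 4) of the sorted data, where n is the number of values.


The data has n = 10 elements.
Q1 index = floor(10 / 4) = floor(2.5) = 2; Q3 index = floor(3 * 10 / 4) = floor(7.5) = 7
Q1 = element at index 2 = 13
Q3 = element at index 7 = 84
IQR = 84 - 13 = 71
Final answer: 71


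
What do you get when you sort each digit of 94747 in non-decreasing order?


The number 94747 has digits: 9, 4, 7, 4, 7
Sorted: 4, 4, 7, 7, 9
Joining the sorted digits gives the result.
Final answer: 44779


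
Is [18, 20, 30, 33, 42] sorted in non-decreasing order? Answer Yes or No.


Check consecutive pairs:
  18 <= 20? True
  20 <= 30? True
  30 <= 33? True
  33 <= 42? True
Every consecutive pair is in order, so the list is non-decreasing.
Final answer: Yes


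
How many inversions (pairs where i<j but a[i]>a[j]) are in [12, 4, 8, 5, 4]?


For each element, count the later elements that are smaller than it:
  12 (index 0): smaller elements after it = [4, 8, 5, 4] -> 4
  4 (index 1): smaller elements after it = [] -> 0
  8 (index 2): smaller elements after it = [5, 4] -> 2
  5 (index 3): smaller elements after it = [4] -> 1
Total inversions = 4 + 0 + 2 + 1 = 7
Final answer: 7


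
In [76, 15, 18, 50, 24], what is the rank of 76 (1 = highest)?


Sort descending: [76, 50, 24, 18, 15]
Find 76 in the sorted list.
76 is at position 1.
Final answer: 1


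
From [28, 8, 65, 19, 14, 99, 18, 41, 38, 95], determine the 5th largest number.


Sort descending: [99, 95, 65, 41, 38, 28, 19, 18, 14, 8]
The 5th element (1-indexed) is at index 4.
Value = 38
Final answer: 38


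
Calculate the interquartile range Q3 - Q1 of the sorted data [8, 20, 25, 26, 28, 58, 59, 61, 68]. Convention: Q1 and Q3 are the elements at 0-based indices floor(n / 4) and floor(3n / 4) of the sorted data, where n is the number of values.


The data has n = 9 elements.
Q1 index = floor(9 / 4) = floor(2.25) = 2; Q3 index = floor(3 * 9 / 4) = floor(6.75) = 6
Q1 = element at index 2 = 25
Q3 = element at index 6 = 59
IQR = 59 - 25 = 34
Final answer: 34


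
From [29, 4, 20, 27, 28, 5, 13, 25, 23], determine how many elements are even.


Check each element:
  29 is odd
  4 is even
  20 is even
  27 is odd
  28 is even
  5 is odd
  13 is odd
  25 is odd
  23 is odd
Evens: [4, 20, 28]
Count of evens = 3
Final answer: 3


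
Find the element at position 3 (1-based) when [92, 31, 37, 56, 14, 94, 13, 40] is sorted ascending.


Sort ascending: [13, 14, 31, 37, 40, 56, 92, 94]
The 3rd element (1-indexed) is at index 2.
Value = 31
Final answer: 31


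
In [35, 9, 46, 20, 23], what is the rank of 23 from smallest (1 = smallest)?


Sort ascending: [9, 20, 23, 35, 46]
Find 23 in the sorted list.
23 is at position 3 (1-indexed).
Final answer: 3


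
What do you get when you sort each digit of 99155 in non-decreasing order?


The number 99155 has digits: 9, 9, 1, 5, 5
Sorted: 1, 5, 5, 9, 9
Joining the sorted digits gives the result.
Final answer: 15599


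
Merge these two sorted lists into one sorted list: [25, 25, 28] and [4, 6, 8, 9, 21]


List A: [25, 25, 28]
List B: [4, 6, 8, 9, 21]
Repeatedly compare the front elements and take the smaller:
  25 vs 4 -> take 4
  25 vs 6 -> take 6
  25 vs 8 -> take 8
  25 vs 9 -> take 9
  25 vs 21 -> take 21
  B is exhausted; append the rest of A: [25, 25, 28]
Final answer: [4, 6, 8, 9, 21, 25, 25, 28]


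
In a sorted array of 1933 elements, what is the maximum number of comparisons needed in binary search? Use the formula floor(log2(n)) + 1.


Binary search halves the search space each step.
Maximum comparisons = floor(log2(1933)) + 1
log2(1933) = 10.9166
floor(log2(1933)) = 10, so 10 + 1 = 11
Final answer: 11


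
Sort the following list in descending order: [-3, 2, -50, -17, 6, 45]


Original list: [-3, 2, -50, -17, 6, 45]
Repeatedly take the largest remaining element:
  Remaining [-3, 2, -50, -17, 6, 45] -> largest is 45
  Remaining [-3, 2, -50, -17, 6] -> largest is 6
  Remaining [-3, 2, -50, -17] -> largest is 2
  Remaining [-3, -50, -17] -> largest is -3
  Remaining [-50, -17] -> largest is -17
  Remaining [-50] -> largest is -50
Collecting the picks in order gives the descending list.
Final answer: [45, 6, 2, -3, -17, -50]


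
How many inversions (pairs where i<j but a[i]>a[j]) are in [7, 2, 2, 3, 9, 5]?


For each element, count the later elements that are smaller than it:
  7 (index 0): smaller elements after it = [2, 2, 3, 5] -> 4
  2 (index 1): smaller elements after it = [] -> 0
  2 (index 2): smaller elements after it = [] -> 0
  3 (index 3): smaller elements after it = [] -> 0
  9 (index 4): smaller elements after it = [5] -> 1
Total inversions = 4 + 0 + 0 + 0 + 1 = 5
Final answer: 5


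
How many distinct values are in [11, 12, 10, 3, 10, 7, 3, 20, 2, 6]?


List all unique values:
Distinct values: [2, 3, 6, 7, 10, 11, 12, 20]
Count = 8
Final answer: 8


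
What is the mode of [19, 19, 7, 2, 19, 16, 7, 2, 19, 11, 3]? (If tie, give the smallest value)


Count the frequency of each value:
  2 appears 2 time(s)
  3 appears 1 time(s)
  7 appears 2 time(s)
  11 appears 1 time(s)
  16 appears 1 time(s)
  19 appears 4 time(s)
Maximum frequency is 4.
Only 19 reaches that frequency, so it is the mode.
Final answer: 19


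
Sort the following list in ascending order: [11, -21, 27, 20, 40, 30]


Original list: [11, -21, 27, 20, 40, 30]
Repeatedly take the smallest remaining element:
  Remaining [11, -21, 27, 20, 40, 30] -> smallest is -21
  Remaining [11, 27, 20, 40, 30] -> smallest is 11
  Remaining [27, 20, 40, 30] -> smallest is 20
  Remaining [27, 40, 30] -> smallest is 27
  Remaining [40, 30] -> smallest is 30
  Remaining [40] -> smallest is 40
Collecting the picks in order gives the sorted list.
Final answer: [-21, 11, 20, 27, 30, 40]


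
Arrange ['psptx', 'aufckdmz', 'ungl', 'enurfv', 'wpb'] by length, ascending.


Compute lengths:
  'psptx' has length 5
  'aufckdmz' has length 8
  'ungl' has length 4
  'enurfv' has length 6
  'wpb' has length 3
Lengths in increasing order: 3 < 4 < 5 < 6 < 8
Listing the words in that order gives the answer.
Final answer: ['wpb', 'ungl', 'psptx', 'enurfv', 'aufckdmz']


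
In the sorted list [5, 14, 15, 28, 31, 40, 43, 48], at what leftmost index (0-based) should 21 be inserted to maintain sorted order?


List is sorted: [5, 14, 15, 28, 31, 40, 43, 48]
We need the leftmost position where 21 can be inserted, i.e. the first index whose element is >= 21 (or the end of the list if none is).
Binary search with low=0, high=8 (0-based indices):
  low=0, high=8, mid=4: a[4]=31 >= 21, so high = 4
  low=0, high=4, mid=2: a[2]=15 < 21, so low = 3
  low=3, high=4, mid=3: a[3]=28 >= 21, so high = 3
Now low = high = 3, so the insertion index is 3.
Final answer: 3


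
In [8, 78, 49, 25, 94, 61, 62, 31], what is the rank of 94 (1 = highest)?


Sort descending: [94, 78, 62, 61, 49, 31, 25, 8]
Find 94 in the sorted list.
94 is at position 1.
Final answer: 1


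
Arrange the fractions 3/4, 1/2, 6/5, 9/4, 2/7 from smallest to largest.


Convert to decimal for comparison:
  3/4 = 0.75
  1/2 = 0.5
  6/5 = 1.2
  9/4 = 2.25
  2/7 = 0.2857
Decimals in increasing order: 0.2857 < 0.5 < 0.75 < 1.2 < 2.25
Writing each back as its fraction gives the sorted order.
Final answer: 2/7, 1/2, 3/4, 6/5, 9/4


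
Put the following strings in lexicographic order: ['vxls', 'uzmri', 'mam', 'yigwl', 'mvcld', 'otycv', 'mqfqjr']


Compare strings character by character (the first differing letter decides):
  'mam' < 'mqfqjr' since 'a' < 'q' at position 2
  'mqfqjr' < 'mvcld' since 'q' < 'v' at position 2
  'mvcld' < 'otycv' since 'm' < 'o' at position 1
  'otycv' < 'uzmri' since 'o' < 'u' at position 1
  'uzmri' < 'vxls' since 'u' < 'v' at position 1
  'vxls' < 'yigwl' since 'v' < 'y' at position 1
Chaining these comparisons gives the alphabetical order.
Final answer: ['mam', 'mqfqjr', 'mvcld', 'otycv', 'uzmri', 'vxls', 'yigwl']


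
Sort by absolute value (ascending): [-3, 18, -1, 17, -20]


Compute absolute values:
  |-3| = 3
  |18| = 18
  |-1| = 1
  |17| = 17
  |-20| = 20
Absolute values in increasing order: 1 < 3 < 17 < 18 < 20
Listing the original numbers in that order gives the answer.
Final answer: [-1, -3, 17, 18, -20]


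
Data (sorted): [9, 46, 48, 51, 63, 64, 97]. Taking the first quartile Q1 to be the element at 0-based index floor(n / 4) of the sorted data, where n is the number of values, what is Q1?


The list has n = 7 elements.
Q1 index = floor(7 / 4) = floor(1.75) = 1
Counting from index 0 in the sorted data, the element at index 1 is 46.
Final answer: 46


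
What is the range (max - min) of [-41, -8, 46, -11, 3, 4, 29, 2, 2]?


Maximum value: 46
Minimum value: -41
Range = 46 - (-41) = 87
Final answer: 87


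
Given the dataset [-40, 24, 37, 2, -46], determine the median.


First, sort the list: [-46, -40, 2, 24, 37]
The list has 5 elements (odd count).
The middle index is 2 (0-based), and the element there is 2.
Final answer: 2


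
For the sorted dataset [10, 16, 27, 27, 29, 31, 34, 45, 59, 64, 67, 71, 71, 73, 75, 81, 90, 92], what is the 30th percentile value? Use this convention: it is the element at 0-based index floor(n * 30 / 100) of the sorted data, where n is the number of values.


The dataset has n = 18 elements.
Index = floor(18 * 30 / 100) = floor(540 / 100) = floor(5.4) = 5
Counting from index 0 in the sorted data, the element at index 5 is 31.
Final answer: 31
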